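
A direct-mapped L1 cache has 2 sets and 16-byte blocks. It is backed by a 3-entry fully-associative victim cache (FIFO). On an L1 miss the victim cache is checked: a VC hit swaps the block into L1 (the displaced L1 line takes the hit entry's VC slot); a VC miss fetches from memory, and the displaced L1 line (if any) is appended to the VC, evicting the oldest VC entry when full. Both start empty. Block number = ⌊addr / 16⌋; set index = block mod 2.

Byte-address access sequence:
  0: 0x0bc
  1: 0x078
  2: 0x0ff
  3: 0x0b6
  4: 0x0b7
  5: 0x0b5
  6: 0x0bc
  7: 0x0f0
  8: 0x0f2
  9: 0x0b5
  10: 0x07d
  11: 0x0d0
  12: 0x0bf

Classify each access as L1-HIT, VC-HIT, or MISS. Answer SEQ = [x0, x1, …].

SEQ = [MISS, MISS, MISS, VC-HIT, L1-HIT, L1-HIT, L1-HIT, VC-HIT, L1-HIT, VC-HIT, VC-HIT, MISS, VC-HIT]

#0 0xbc→b11/s1 MISS; vc=[]
#1 0x78→b7/s1 MISS; vc=[11]
#2 0xff→b15/s1 MISS; vc=[11,7]
#3 0xb6→b11/s1 VC-HIT; vc=[15,7]
#4 0xb7→b11/s1 L1-HIT; vc=[15,7]
#5 0xb5→b11/s1 L1-HIT; vc=[15,7]
#6 0xbc→b11/s1 L1-HIT; vc=[15,7]
#7 0xf0→b15/s1 VC-HIT; vc=[11,7]
#8 0xf2→b15/s1 L1-HIT; vc=[11,7]
#9 0xb5→b11/s1 VC-HIT; vc=[15,7]
#10 0x7d→b7/s1 VC-HIT; vc=[15,11]
#11 0xd0→b13/s1 MISS; vc=[15,11,7]
#12 0xbf→b11/s1 VC-HIT; vc=[15,13,7]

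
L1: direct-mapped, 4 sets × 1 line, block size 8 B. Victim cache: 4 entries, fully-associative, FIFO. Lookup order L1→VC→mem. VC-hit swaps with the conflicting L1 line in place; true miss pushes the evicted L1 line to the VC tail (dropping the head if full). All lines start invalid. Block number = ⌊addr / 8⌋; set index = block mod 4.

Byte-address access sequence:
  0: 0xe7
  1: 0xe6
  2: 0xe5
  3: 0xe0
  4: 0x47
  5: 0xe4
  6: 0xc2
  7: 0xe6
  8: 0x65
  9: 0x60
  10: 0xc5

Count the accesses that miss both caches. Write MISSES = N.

0: 0xe7 (blk 28, set 0) → MISS  vc=[]
1: 0xe6 (blk 28, set 0) → L1-HIT  vc=[]
2: 0xe5 (blk 28, set 0) → L1-HIT  vc=[]
3: 0xe0 (blk 28, set 0) → L1-HIT  vc=[]
4: 0x47 (blk 8, set 0) → MISS  vc=[28]
5: 0xe4 (blk 28, set 0) → VC-HIT  vc=[8]
6: 0xc2 (blk 24, set 0) → MISS  vc=[8, 28]
7: 0xe6 (blk 28, set 0) → VC-HIT  vc=[8, 24]
8: 0x65 (blk 12, set 0) → MISS  vc=[8, 24, 28]
9: 0x60 (blk 12, set 0) → L1-HIT  vc=[8, 24, 28]
10: 0xc5 (blk 24, set 0) → VC-HIT  vc=[8, 12, 28]

MISSES = 4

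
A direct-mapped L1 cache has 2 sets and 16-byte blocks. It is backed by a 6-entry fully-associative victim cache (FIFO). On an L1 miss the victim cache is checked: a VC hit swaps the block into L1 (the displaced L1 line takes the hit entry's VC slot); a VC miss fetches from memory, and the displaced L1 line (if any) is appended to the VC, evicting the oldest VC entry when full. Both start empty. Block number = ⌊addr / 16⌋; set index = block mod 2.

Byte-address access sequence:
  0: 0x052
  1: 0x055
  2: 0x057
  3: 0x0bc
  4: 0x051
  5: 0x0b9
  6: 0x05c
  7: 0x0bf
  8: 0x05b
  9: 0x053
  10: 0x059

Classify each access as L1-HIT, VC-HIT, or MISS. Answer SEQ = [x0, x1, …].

SEQ = [MISS, L1-HIT, L1-HIT, MISS, VC-HIT, VC-HIT, VC-HIT, VC-HIT, VC-HIT, L1-HIT, L1-HIT]

#0 0x52→b5/s1 MISS; vc=[]
#1 0x55→b5/s1 L1-HIT; vc=[]
#2 0x57→b5/s1 L1-HIT; vc=[]
#3 0xbc→b11/s1 MISS; vc=[5]
#4 0x51→b5/s1 VC-HIT; vc=[11]
#5 0xb9→b11/s1 VC-HIT; vc=[5]
#6 0x5c→b5/s1 VC-HIT; vc=[11]
#7 0xbf→b11/s1 VC-HIT; vc=[5]
#8 0x5b→b5/s1 VC-HIT; vc=[11]
#9 0x53→b5/s1 L1-HIT; vc=[11]
#10 0x59→b5/s1 L1-HIT; vc=[11]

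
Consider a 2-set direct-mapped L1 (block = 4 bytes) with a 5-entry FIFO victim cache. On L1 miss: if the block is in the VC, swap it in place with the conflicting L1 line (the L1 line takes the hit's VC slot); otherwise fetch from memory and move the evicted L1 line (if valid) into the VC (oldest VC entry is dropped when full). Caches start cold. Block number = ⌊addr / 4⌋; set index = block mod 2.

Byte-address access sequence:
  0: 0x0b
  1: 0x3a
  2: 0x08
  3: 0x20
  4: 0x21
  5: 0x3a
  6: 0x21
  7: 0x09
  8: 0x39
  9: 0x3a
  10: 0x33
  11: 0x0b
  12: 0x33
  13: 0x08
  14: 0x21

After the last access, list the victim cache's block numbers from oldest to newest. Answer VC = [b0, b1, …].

  [0] addr=0xb blk=2 s=0: MISS | VC []
  [1] addr=0x3a blk=14 s=0: MISS | VC [2]
  [2] addr=0x8 blk=2 s=0: VC-HIT | VC [14]
  [3] addr=0x20 blk=8 s=0: MISS | VC [14, 2]
  [4] addr=0x21 blk=8 s=0: L1-HIT | VC [14, 2]
  [5] addr=0x3a blk=14 s=0: VC-HIT | VC [8, 2]
  [6] addr=0x21 blk=8 s=0: VC-HIT | VC [14, 2]
  [7] addr=0x9 blk=2 s=0: VC-HIT | VC [14, 8]
  [8] addr=0x39 blk=14 s=0: VC-HIT | VC [2, 8]
  [9] addr=0x3a blk=14 s=0: L1-HIT | VC [2, 8]
  [10] addr=0x33 blk=12 s=0: MISS | VC [2, 8, 14]
  [11] addr=0xb blk=2 s=0: VC-HIT | VC [12, 8, 14]
  [12] addr=0x33 blk=12 s=0: VC-HIT | VC [2, 8, 14]
  [13] addr=0x8 blk=2 s=0: VC-HIT | VC [12, 8, 14]
  [14] addr=0x21 blk=8 s=0: VC-HIT | VC [12, 2, 14]

VC = [12, 2, 14]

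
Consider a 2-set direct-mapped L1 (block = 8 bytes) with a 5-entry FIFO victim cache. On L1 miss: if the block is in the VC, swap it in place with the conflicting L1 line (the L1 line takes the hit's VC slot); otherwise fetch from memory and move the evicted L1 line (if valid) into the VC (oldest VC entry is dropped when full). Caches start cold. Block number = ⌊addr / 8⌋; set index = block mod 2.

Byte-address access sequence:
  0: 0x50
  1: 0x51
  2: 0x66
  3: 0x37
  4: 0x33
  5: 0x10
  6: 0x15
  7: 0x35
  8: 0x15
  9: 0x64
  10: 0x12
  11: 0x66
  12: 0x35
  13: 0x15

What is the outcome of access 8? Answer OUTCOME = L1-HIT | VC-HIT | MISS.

  [0] addr=0x50 blk=10 s=0: MISS | VC []
  [1] addr=0x51 blk=10 s=0: L1-HIT | VC []
  [2] addr=0x66 blk=12 s=0: MISS | VC [10]
  [3] addr=0x37 blk=6 s=0: MISS | VC [10, 12]
  [4] addr=0x33 blk=6 s=0: L1-HIT | VC [10, 12]
  [5] addr=0x10 blk=2 s=0: MISS | VC [10, 12, 6]
  [6] addr=0x15 blk=2 s=0: L1-HIT | VC [10, 12, 6]
  [7] addr=0x35 blk=6 s=0: VC-HIT | VC [10, 12, 2]
  [8] addr=0x15 blk=2 s=0: VC-HIT | VC [10, 12, 6]
  [9] addr=0x64 blk=12 s=0: VC-HIT | VC [10, 2, 6]
  [10] addr=0x12 blk=2 s=0: VC-HIT | VC [10, 12, 6]
  [11] addr=0x66 blk=12 s=0: VC-HIT | VC [10, 2, 6]
  [12] addr=0x35 blk=6 s=0: VC-HIT | VC [10, 2, 12]
  [13] addr=0x15 blk=2 s=0: VC-HIT | VC [10, 6, 12]

OUTCOME = VC-HIT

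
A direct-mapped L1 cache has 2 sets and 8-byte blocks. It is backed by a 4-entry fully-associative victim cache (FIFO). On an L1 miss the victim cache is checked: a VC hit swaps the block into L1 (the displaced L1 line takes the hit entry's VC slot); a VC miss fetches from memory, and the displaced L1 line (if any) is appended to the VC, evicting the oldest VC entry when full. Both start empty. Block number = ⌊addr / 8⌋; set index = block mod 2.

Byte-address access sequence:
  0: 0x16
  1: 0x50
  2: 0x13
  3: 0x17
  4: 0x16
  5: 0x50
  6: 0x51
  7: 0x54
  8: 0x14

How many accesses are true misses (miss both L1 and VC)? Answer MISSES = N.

MISSES = 2

0: 0x16 (blk 2, set 0) → MISS  vc=[]
1: 0x50 (blk 10, set 0) → MISS  vc=[2]
2: 0x13 (blk 2, set 0) → VC-HIT  vc=[10]
3: 0x17 (blk 2, set 0) → L1-HIT  vc=[10]
4: 0x16 (blk 2, set 0) → L1-HIT  vc=[10]
5: 0x50 (blk 10, set 0) → VC-HIT  vc=[2]
6: 0x51 (blk 10, set 0) → L1-HIT  vc=[2]
7: 0x54 (blk 10, set 0) → L1-HIT  vc=[2]
8: 0x14 (blk 2, set 0) → VC-HIT  vc=[10]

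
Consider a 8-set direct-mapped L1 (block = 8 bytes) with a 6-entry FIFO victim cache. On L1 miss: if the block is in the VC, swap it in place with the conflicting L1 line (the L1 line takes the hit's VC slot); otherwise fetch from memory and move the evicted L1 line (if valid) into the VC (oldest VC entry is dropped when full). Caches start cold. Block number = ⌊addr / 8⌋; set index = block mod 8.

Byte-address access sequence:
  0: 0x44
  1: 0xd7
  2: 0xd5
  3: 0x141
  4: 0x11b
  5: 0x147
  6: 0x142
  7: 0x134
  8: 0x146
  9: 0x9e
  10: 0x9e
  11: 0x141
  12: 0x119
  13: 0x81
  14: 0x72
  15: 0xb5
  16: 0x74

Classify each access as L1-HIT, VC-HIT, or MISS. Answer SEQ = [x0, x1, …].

SEQ = [MISS, MISS, L1-HIT, MISS, MISS, L1-HIT, L1-HIT, MISS, L1-HIT, MISS, L1-HIT, L1-HIT, VC-HIT, MISS, MISS, MISS, VC-HIT]

#0 0x44→b8/s0 MISS; vc=[]
#1 0xd7→b26/s2 MISS; vc=[]
#2 0xd5→b26/s2 L1-HIT; vc=[]
#3 0x141→b40/s0 MISS; vc=[8]
#4 0x11b→b35/s3 MISS; vc=[8]
#5 0x147→b40/s0 L1-HIT; vc=[8]
#6 0x142→b40/s0 L1-HIT; vc=[8]
#7 0x134→b38/s6 MISS; vc=[8]
#8 0x146→b40/s0 L1-HIT; vc=[8]
#9 0x9e→b19/s3 MISS; vc=[8,35]
#10 0x9e→b19/s3 L1-HIT; vc=[8,35]
#11 0x141→b40/s0 L1-HIT; vc=[8,35]
#12 0x119→b35/s3 VC-HIT; vc=[8,19]
#13 0x81→b16/s0 MISS; vc=[8,19,40]
#14 0x72→b14/s6 MISS; vc=[8,19,40,38]
#15 0xb5→b22/s6 MISS; vc=[8,19,40,38,14]
#16 0x74→b14/s6 VC-HIT; vc=[8,19,40,38,22]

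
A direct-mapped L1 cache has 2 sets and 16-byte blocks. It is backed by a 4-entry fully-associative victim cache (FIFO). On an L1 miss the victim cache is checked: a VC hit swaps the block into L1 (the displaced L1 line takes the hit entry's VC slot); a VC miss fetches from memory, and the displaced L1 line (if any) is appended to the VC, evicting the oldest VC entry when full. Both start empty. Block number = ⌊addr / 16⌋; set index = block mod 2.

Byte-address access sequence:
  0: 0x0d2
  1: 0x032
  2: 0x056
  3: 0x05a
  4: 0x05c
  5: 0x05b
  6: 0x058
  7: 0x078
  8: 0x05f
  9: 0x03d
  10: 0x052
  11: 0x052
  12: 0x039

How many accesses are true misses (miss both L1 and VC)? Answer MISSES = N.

#0 0xd2→b13/s1 MISS; vc=[]
#1 0x32→b3/s1 MISS; vc=[13]
#2 0x56→b5/s1 MISS; vc=[13,3]
#3 0x5a→b5/s1 L1-HIT; vc=[13,3]
#4 0x5c→b5/s1 L1-HIT; vc=[13,3]
#5 0x5b→b5/s1 L1-HIT; vc=[13,3]
#6 0x58→b5/s1 L1-HIT; vc=[13,3]
#7 0x78→b7/s1 MISS; vc=[13,3,5]
#8 0x5f→b5/s1 VC-HIT; vc=[13,3,7]
#9 0x3d→b3/s1 VC-HIT; vc=[13,5,7]
#10 0x52→b5/s1 VC-HIT; vc=[13,3,7]
#11 0x52→b5/s1 L1-HIT; vc=[13,3,7]
#12 0x39→b3/s1 VC-HIT; vc=[13,5,7]

MISSES = 4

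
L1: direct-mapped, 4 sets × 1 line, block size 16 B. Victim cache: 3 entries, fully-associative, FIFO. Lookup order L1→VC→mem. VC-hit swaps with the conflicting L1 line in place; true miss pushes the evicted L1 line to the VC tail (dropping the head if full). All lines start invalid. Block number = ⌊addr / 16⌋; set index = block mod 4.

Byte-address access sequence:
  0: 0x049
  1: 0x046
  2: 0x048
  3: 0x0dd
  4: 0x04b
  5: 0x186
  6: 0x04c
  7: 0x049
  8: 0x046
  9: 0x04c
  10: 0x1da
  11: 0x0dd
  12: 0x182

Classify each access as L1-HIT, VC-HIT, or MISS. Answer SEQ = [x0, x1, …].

0: 0x49 (blk 4, set 0) → MISS  vc=[]
1: 0x46 (blk 4, set 0) → L1-HIT  vc=[]
2: 0x48 (blk 4, set 0) → L1-HIT  vc=[]
3: 0xdd (blk 13, set 1) → MISS  vc=[]
4: 0x4b (blk 4, set 0) → L1-HIT  vc=[]
5: 0x186 (blk 24, set 0) → MISS  vc=[4]
6: 0x4c (blk 4, set 0) → VC-HIT  vc=[24]
7: 0x49 (blk 4, set 0) → L1-HIT  vc=[24]
8: 0x46 (blk 4, set 0) → L1-HIT  vc=[24]
9: 0x4c (blk 4, set 0) → L1-HIT  vc=[24]
10: 0x1da (blk 29, set 1) → MISS  vc=[24, 13]
11: 0xdd (blk 13, set 1) → VC-HIT  vc=[24, 29]
12: 0x182 (blk 24, set 0) → VC-HIT  vc=[4, 29]

SEQ = [MISS, L1-HIT, L1-HIT, MISS, L1-HIT, MISS, VC-HIT, L1-HIT, L1-HIT, L1-HIT, MISS, VC-HIT, VC-HIT]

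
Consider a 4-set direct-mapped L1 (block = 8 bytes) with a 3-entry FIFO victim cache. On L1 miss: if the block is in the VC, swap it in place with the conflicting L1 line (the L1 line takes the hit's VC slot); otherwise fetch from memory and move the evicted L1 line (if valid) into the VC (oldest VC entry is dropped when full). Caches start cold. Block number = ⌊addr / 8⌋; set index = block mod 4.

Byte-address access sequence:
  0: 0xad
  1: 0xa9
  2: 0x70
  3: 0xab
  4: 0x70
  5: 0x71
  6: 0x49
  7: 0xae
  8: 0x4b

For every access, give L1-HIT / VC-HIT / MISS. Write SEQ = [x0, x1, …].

SEQ = [MISS, L1-HIT, MISS, L1-HIT, L1-HIT, L1-HIT, MISS, VC-HIT, VC-HIT]

#0 0xad→b21/s1 MISS; vc=[]
#1 0xa9→b21/s1 L1-HIT; vc=[]
#2 0x70→b14/s2 MISS; vc=[]
#3 0xab→b21/s1 L1-HIT; vc=[]
#4 0x70→b14/s2 L1-HIT; vc=[]
#5 0x71→b14/s2 L1-HIT; vc=[]
#6 0x49→b9/s1 MISS; vc=[21]
#7 0xae→b21/s1 VC-HIT; vc=[9]
#8 0x4b→b9/s1 VC-HIT; vc=[21]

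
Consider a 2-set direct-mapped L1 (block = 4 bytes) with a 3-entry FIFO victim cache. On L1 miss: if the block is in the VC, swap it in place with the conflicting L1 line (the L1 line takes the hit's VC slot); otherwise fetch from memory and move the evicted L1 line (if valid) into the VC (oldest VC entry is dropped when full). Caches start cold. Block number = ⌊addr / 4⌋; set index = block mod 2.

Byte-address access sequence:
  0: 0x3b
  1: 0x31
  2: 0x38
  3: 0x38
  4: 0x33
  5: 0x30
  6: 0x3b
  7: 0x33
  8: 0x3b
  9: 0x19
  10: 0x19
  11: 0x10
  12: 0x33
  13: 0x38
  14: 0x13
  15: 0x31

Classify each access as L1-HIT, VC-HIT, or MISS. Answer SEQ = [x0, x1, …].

SEQ = [MISS, MISS, VC-HIT, L1-HIT, VC-HIT, L1-HIT, VC-HIT, VC-HIT, VC-HIT, MISS, L1-HIT, MISS, VC-HIT, VC-HIT, VC-HIT, VC-HIT]

0: 0x3b (blk 14, set 0) → MISS  vc=[]
1: 0x31 (blk 12, set 0) → MISS  vc=[14]
2: 0x38 (blk 14, set 0) → VC-HIT  vc=[12]
3: 0x38 (blk 14, set 0) → L1-HIT  vc=[12]
4: 0x33 (blk 12, set 0) → VC-HIT  vc=[14]
5: 0x30 (blk 12, set 0) → L1-HIT  vc=[14]
6: 0x3b (blk 14, set 0) → VC-HIT  vc=[12]
7: 0x33 (blk 12, set 0) → VC-HIT  vc=[14]
8: 0x3b (blk 14, set 0) → VC-HIT  vc=[12]
9: 0x19 (blk 6, set 0) → MISS  vc=[12, 14]
10: 0x19 (blk 6, set 0) → L1-HIT  vc=[12, 14]
11: 0x10 (blk 4, set 0) → MISS  vc=[12, 14, 6]
12: 0x33 (blk 12, set 0) → VC-HIT  vc=[4, 14, 6]
13: 0x38 (blk 14, set 0) → VC-HIT  vc=[4, 12, 6]
14: 0x13 (blk 4, set 0) → VC-HIT  vc=[14, 12, 6]
15: 0x31 (blk 12, set 0) → VC-HIT  vc=[14, 4, 6]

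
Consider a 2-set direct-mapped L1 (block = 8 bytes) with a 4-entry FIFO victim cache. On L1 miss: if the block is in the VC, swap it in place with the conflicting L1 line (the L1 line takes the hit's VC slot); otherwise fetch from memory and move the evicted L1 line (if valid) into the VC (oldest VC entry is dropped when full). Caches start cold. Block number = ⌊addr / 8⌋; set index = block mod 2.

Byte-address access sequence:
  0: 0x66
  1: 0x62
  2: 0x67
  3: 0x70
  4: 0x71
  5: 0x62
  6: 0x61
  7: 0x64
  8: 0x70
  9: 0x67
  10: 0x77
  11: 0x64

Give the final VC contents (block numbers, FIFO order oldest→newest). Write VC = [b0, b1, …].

#0 0x66→b12/s0 MISS; vc=[]
#1 0x62→b12/s0 L1-HIT; vc=[]
#2 0x67→b12/s0 L1-HIT; vc=[]
#3 0x70→b14/s0 MISS; vc=[12]
#4 0x71→b14/s0 L1-HIT; vc=[12]
#5 0x62→b12/s0 VC-HIT; vc=[14]
#6 0x61→b12/s0 L1-HIT; vc=[14]
#7 0x64→b12/s0 L1-HIT; vc=[14]
#8 0x70→b14/s0 VC-HIT; vc=[12]
#9 0x67→b12/s0 VC-HIT; vc=[14]
#10 0x77→b14/s0 VC-HIT; vc=[12]
#11 0x64→b12/s0 VC-HIT; vc=[14]

VC = [14]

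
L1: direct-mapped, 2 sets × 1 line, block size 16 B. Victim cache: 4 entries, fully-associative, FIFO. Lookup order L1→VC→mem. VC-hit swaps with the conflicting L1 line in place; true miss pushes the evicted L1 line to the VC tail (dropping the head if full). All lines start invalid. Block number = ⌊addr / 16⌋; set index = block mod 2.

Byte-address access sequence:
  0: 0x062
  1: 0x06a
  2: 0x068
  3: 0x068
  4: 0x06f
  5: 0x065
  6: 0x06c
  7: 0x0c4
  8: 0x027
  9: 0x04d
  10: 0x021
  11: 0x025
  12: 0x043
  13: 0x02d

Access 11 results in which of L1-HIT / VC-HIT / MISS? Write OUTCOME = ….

  [0] addr=0x62 blk=6 s=0: MISS | VC []
  [1] addr=0x6a blk=6 s=0: L1-HIT | VC []
  [2] addr=0x68 blk=6 s=0: L1-HIT | VC []
  [3] addr=0x68 blk=6 s=0: L1-HIT | VC []
  [4] addr=0x6f blk=6 s=0: L1-HIT | VC []
  [5] addr=0x65 blk=6 s=0: L1-HIT | VC []
  [6] addr=0x6c blk=6 s=0: L1-HIT | VC []
  [7] addr=0xc4 blk=12 s=0: MISS | VC [6]
  [8] addr=0x27 blk=2 s=0: MISS | VC [6, 12]
  [9] addr=0x4d blk=4 s=0: MISS | VC [6, 12, 2]
  [10] addr=0x21 blk=2 s=0: VC-HIT | VC [6, 12, 4]
  [11] addr=0x25 blk=2 s=0: L1-HIT | VC [6, 12, 4]
  [12] addr=0x43 blk=4 s=0: VC-HIT | VC [6, 12, 2]
  [13] addr=0x2d blk=2 s=0: VC-HIT | VC [6, 12, 4]

OUTCOME = L1-HIT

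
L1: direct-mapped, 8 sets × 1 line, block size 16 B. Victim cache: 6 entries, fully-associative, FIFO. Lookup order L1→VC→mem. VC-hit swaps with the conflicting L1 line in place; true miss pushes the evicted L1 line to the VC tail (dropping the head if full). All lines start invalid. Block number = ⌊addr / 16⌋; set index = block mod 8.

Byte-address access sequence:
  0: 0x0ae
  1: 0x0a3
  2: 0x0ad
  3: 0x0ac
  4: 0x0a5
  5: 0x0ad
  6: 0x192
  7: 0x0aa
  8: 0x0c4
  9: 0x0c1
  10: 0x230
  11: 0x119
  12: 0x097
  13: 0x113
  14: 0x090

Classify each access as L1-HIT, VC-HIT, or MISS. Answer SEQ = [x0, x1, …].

#0 0xae→b10/s2 MISS; vc=[]
#1 0xa3→b10/s2 L1-HIT; vc=[]
#2 0xad→b10/s2 L1-HIT; vc=[]
#3 0xac→b10/s2 L1-HIT; vc=[]
#4 0xa5→b10/s2 L1-HIT; vc=[]
#5 0xad→b10/s2 L1-HIT; vc=[]
#6 0x192→b25/s1 MISS; vc=[]
#7 0xaa→b10/s2 L1-HIT; vc=[]
#8 0xc4→b12/s4 MISS; vc=[]
#9 0xc1→b12/s4 L1-HIT; vc=[]
#10 0x230→b35/s3 MISS; vc=[]
#11 0x119→b17/s1 MISS; vc=[25]
#12 0x97→b9/s1 MISS; vc=[25,17]
#13 0x113→b17/s1 VC-HIT; vc=[25,9]
#14 0x90→b9/s1 VC-HIT; vc=[25,17]

SEQ = [MISS, L1-HIT, L1-HIT, L1-HIT, L1-HIT, L1-HIT, MISS, L1-HIT, MISS, L1-HIT, MISS, MISS, MISS, VC-HIT, VC-HIT]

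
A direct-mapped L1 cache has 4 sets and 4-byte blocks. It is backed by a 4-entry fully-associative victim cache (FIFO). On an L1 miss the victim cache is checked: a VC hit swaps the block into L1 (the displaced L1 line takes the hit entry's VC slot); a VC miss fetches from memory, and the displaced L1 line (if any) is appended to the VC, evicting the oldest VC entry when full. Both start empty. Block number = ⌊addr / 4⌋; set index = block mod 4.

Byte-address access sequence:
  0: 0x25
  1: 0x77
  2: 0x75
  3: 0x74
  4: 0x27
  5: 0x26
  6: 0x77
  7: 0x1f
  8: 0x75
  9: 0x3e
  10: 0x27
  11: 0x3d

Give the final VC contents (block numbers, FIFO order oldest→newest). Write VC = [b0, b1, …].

0: 0x25 (blk 9, set 1) → MISS  vc=[]
1: 0x77 (blk 29, set 1) → MISS  vc=[9]
2: 0x75 (blk 29, set 1) → L1-HIT  vc=[9]
3: 0x74 (blk 29, set 1) → L1-HIT  vc=[9]
4: 0x27 (blk 9, set 1) → VC-HIT  vc=[29]
5: 0x26 (blk 9, set 1) → L1-HIT  vc=[29]
6: 0x77 (blk 29, set 1) → VC-HIT  vc=[9]
7: 0x1f (blk 7, set 3) → MISS  vc=[9]
8: 0x75 (blk 29, set 1) → L1-HIT  vc=[9]
9: 0x3e (blk 15, set 3) → MISS  vc=[9, 7]
10: 0x27 (blk 9, set 1) → VC-HIT  vc=[29, 7]
11: 0x3d (blk 15, set 3) → L1-HIT  vc=[29, 7]

VC = [29, 7]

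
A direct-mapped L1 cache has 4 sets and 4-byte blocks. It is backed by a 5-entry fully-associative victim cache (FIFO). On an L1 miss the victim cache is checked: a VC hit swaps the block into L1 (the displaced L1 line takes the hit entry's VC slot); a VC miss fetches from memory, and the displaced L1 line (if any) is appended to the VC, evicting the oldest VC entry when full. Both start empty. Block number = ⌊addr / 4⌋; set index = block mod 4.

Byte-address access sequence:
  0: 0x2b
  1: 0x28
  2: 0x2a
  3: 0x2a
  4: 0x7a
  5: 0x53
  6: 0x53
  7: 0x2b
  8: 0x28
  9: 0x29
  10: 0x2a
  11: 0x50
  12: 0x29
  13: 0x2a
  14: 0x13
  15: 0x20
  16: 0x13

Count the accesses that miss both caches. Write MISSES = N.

  [0] addr=0x2b blk=10 s=2: MISS | VC []
  [1] addr=0x28 blk=10 s=2: L1-HIT | VC []
  [2] addr=0x2a blk=10 s=2: L1-HIT | VC []
  [3] addr=0x2a blk=10 s=2: L1-HIT | VC []
  [4] addr=0x7a blk=30 s=2: MISS | VC [10]
  [5] addr=0x53 blk=20 s=0: MISS | VC [10]
  [6] addr=0x53 blk=20 s=0: L1-HIT | VC [10]
  [7] addr=0x2b blk=10 s=2: VC-HIT | VC [30]
  [8] addr=0x28 blk=10 s=2: L1-HIT | VC [30]
  [9] addr=0x29 blk=10 s=2: L1-HIT | VC [30]
  [10] addr=0x2a blk=10 s=2: L1-HIT | VC [30]
  [11] addr=0x50 blk=20 s=0: L1-HIT | VC [30]
  [12] addr=0x29 blk=10 s=2: L1-HIT | VC [30]
  [13] addr=0x2a blk=10 s=2: L1-HIT | VC [30]
  [14] addr=0x13 blk=4 s=0: MISS | VC [30, 20]
  [15] addr=0x20 blk=8 s=0: MISS | VC [30, 20, 4]
  [16] addr=0x13 blk=4 s=0: VC-HIT | VC [30, 20, 8]

MISSES = 5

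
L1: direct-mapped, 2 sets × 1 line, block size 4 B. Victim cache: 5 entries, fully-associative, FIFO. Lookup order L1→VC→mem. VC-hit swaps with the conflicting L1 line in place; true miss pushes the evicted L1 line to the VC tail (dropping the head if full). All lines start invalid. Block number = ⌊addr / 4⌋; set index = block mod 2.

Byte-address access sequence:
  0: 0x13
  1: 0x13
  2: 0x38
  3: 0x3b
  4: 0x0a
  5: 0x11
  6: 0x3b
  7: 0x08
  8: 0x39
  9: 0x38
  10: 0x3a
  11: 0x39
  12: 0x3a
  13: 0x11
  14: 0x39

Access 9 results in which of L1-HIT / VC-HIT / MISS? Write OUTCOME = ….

0: 0x13 (blk 4, set 0) → MISS  vc=[]
1: 0x13 (blk 4, set 0) → L1-HIT  vc=[]
2: 0x38 (blk 14, set 0) → MISS  vc=[4]
3: 0x3b (blk 14, set 0) → L1-HIT  vc=[4]
4: 0xa (blk 2, set 0) → MISS  vc=[4, 14]
5: 0x11 (blk 4, set 0) → VC-HIT  vc=[2, 14]
6: 0x3b (blk 14, set 0) → VC-HIT  vc=[2, 4]
7: 0x8 (blk 2, set 0) → VC-HIT  vc=[14, 4]
8: 0x39 (blk 14, set 0) → VC-HIT  vc=[2, 4]
9: 0x38 (blk 14, set 0) → L1-HIT  vc=[2, 4]
10: 0x3a (blk 14, set 0) → L1-HIT  vc=[2, 4]
11: 0x39 (blk 14, set 0) → L1-HIT  vc=[2, 4]
12: 0x3a (blk 14, set 0) → L1-HIT  vc=[2, 4]
13: 0x11 (blk 4, set 0) → VC-HIT  vc=[2, 14]
14: 0x39 (blk 14, set 0) → VC-HIT  vc=[2, 4]

OUTCOME = L1-HIT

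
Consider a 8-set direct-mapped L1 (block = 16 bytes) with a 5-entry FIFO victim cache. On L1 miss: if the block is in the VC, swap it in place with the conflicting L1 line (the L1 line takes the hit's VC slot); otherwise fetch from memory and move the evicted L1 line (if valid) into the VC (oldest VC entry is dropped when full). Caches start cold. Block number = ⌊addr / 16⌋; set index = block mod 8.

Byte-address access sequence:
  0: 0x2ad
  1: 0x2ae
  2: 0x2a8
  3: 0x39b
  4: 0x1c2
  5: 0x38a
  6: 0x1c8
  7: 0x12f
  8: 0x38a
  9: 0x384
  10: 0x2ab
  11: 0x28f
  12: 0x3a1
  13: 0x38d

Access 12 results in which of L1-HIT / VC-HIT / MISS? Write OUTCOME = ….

  [0] addr=0x2ad blk=42 s=2: MISS | VC []
  [1] addr=0x2ae blk=42 s=2: L1-HIT | VC []
  [2] addr=0x2a8 blk=42 s=2: L1-HIT | VC []
  [3] addr=0x39b blk=57 s=1: MISS | VC []
  [4] addr=0x1c2 blk=28 s=4: MISS | VC []
  [5] addr=0x38a blk=56 s=0: MISS | VC []
  [6] addr=0x1c8 blk=28 s=4: L1-HIT | VC []
  [7] addr=0x12f blk=18 s=2: MISS | VC [42]
  [8] addr=0x38a blk=56 s=0: L1-HIT | VC [42]
  [9] addr=0x384 blk=56 s=0: L1-HIT | VC [42]
  [10] addr=0x2ab blk=42 s=2: VC-HIT | VC [18]
  [11] addr=0x28f blk=40 s=0: MISS | VC [18, 56]
  [12] addr=0x3a1 blk=58 s=2: MISS | VC [18, 56, 42]
  [13] addr=0x38d blk=56 s=0: VC-HIT | VC [18, 40, 42]

OUTCOME = MISS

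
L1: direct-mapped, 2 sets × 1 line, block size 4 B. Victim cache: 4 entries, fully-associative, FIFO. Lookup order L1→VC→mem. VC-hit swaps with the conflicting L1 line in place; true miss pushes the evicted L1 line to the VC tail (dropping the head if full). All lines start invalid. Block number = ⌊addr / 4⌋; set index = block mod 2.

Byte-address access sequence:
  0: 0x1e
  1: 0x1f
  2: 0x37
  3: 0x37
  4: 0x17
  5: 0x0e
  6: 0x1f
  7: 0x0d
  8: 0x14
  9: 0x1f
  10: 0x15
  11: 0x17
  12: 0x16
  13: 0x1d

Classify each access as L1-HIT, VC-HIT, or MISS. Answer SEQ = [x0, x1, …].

#0 0x1e→b7/s1 MISS; vc=[]
#1 0x1f→b7/s1 L1-HIT; vc=[]
#2 0x37→b13/s1 MISS; vc=[7]
#3 0x37→b13/s1 L1-HIT; vc=[7]
#4 0x17→b5/s1 MISS; vc=[7,13]
#5 0xe→b3/s1 MISS; vc=[7,13,5]
#6 0x1f→b7/s1 VC-HIT; vc=[3,13,5]
#7 0xd→b3/s1 VC-HIT; vc=[7,13,5]
#8 0x14→b5/s1 VC-HIT; vc=[7,13,3]
#9 0x1f→b7/s1 VC-HIT; vc=[5,13,3]
#10 0x15→b5/s1 VC-HIT; vc=[7,13,3]
#11 0x17→b5/s1 L1-HIT; vc=[7,13,3]
#12 0x16→b5/s1 L1-HIT; vc=[7,13,3]
#13 0x1d→b7/s1 VC-HIT; vc=[5,13,3]

SEQ = [MISS, L1-HIT, MISS, L1-HIT, MISS, MISS, VC-HIT, VC-HIT, VC-HIT, VC-HIT, VC-HIT, L1-HIT, L1-HIT, VC-HIT]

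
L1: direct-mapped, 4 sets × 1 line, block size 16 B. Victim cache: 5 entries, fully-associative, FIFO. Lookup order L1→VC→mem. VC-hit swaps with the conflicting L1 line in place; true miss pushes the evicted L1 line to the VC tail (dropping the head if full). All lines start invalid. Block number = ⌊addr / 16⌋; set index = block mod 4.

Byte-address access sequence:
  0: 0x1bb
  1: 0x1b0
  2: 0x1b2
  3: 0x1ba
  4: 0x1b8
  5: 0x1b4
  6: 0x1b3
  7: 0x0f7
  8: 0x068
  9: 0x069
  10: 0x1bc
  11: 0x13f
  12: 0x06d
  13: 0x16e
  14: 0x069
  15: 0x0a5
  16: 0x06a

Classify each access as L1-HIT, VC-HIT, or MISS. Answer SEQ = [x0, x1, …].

#0 0x1bb→b27/s3 MISS; vc=[]
#1 0x1b0→b27/s3 L1-HIT; vc=[]
#2 0x1b2→b27/s3 L1-HIT; vc=[]
#3 0x1ba→b27/s3 L1-HIT; vc=[]
#4 0x1b8→b27/s3 L1-HIT; vc=[]
#5 0x1b4→b27/s3 L1-HIT; vc=[]
#6 0x1b3→b27/s3 L1-HIT; vc=[]
#7 0xf7→b15/s3 MISS; vc=[27]
#8 0x68→b6/s2 MISS; vc=[27]
#9 0x69→b6/s2 L1-HIT; vc=[27]
#10 0x1bc→b27/s3 VC-HIT; vc=[15]
#11 0x13f→b19/s3 MISS; vc=[15,27]
#12 0x6d→b6/s2 L1-HIT; vc=[15,27]
#13 0x16e→b22/s2 MISS; vc=[15,27,6]
#14 0x69→b6/s2 VC-HIT; vc=[15,27,22]
#15 0xa5→b10/s2 MISS; vc=[15,27,22,6]
#16 0x6a→b6/s2 VC-HIT; vc=[15,27,22,10]

SEQ = [MISS, L1-HIT, L1-HIT, L1-HIT, L1-HIT, L1-HIT, L1-HIT, MISS, MISS, L1-HIT, VC-HIT, MISS, L1-HIT, MISS, VC-HIT, MISS, VC-HIT]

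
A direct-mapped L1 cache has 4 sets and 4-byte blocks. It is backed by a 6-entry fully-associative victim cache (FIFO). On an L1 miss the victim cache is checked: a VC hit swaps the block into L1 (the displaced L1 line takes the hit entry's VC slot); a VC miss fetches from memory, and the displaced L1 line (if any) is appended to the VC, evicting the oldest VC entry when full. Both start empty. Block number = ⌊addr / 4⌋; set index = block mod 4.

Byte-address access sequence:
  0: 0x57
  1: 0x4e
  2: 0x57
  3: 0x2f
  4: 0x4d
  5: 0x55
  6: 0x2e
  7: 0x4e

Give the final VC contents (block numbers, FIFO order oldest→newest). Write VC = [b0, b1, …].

VC = [11]

0: 0x57 (blk 21, set 1) → MISS  vc=[]
1: 0x4e (blk 19, set 3) → MISS  vc=[]
2: 0x57 (blk 21, set 1) → L1-HIT  vc=[]
3: 0x2f (blk 11, set 3) → MISS  vc=[19]
4: 0x4d (blk 19, set 3) → VC-HIT  vc=[11]
5: 0x55 (blk 21, set 1) → L1-HIT  vc=[11]
6: 0x2e (blk 11, set 3) → VC-HIT  vc=[19]
7: 0x4e (blk 19, set 3) → VC-HIT  vc=[11]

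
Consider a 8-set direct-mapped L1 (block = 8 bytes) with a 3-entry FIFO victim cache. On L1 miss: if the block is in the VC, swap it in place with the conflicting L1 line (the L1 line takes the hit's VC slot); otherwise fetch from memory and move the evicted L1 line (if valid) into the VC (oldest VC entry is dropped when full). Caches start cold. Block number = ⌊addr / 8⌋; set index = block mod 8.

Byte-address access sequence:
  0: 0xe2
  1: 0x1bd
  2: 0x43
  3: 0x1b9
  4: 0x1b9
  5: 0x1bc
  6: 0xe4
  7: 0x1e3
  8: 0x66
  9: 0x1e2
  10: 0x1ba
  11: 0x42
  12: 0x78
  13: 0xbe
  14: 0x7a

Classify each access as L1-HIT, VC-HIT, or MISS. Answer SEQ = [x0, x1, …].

SEQ = [MISS, MISS, MISS, L1-HIT, L1-HIT, L1-HIT, L1-HIT, MISS, MISS, VC-HIT, L1-HIT, L1-HIT, MISS, MISS, VC-HIT]

0: 0xe2 (blk 28, set 4) → MISS  vc=[]
1: 0x1bd (blk 55, set 7) → MISS  vc=[]
2: 0x43 (blk 8, set 0) → MISS  vc=[]
3: 0x1b9 (blk 55, set 7) → L1-HIT  vc=[]
4: 0x1b9 (blk 55, set 7) → L1-HIT  vc=[]
5: 0x1bc (blk 55, set 7) → L1-HIT  vc=[]
6: 0xe4 (blk 28, set 4) → L1-HIT  vc=[]
7: 0x1e3 (blk 60, set 4) → MISS  vc=[28]
8: 0x66 (blk 12, set 4) → MISS  vc=[28, 60]
9: 0x1e2 (blk 60, set 4) → VC-HIT  vc=[28, 12]
10: 0x1ba (blk 55, set 7) → L1-HIT  vc=[28, 12]
11: 0x42 (blk 8, set 0) → L1-HIT  vc=[28, 12]
12: 0x78 (blk 15, set 7) → MISS  vc=[28, 12, 55]
13: 0xbe (blk 23, set 7) → MISS  vc=[12, 55, 15]
14: 0x7a (blk 15, set 7) → VC-HIT  vc=[12, 55, 23]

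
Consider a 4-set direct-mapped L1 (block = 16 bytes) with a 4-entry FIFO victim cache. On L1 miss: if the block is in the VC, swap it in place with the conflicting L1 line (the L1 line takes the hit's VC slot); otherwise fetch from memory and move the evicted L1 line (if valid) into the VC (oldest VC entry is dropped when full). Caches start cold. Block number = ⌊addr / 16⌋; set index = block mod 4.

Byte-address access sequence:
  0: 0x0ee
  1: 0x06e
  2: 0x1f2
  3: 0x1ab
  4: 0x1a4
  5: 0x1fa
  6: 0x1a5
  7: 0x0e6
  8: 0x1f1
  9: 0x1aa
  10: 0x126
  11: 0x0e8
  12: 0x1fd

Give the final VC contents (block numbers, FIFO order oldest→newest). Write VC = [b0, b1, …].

#0 0xee→b14/s2 MISS; vc=[]
#1 0x6e→b6/s2 MISS; vc=[14]
#2 0x1f2→b31/s3 MISS; vc=[14]
#3 0x1ab→b26/s2 MISS; vc=[14,6]
#4 0x1a4→b26/s2 L1-HIT; vc=[14,6]
#5 0x1fa→b31/s3 L1-HIT; vc=[14,6]
#6 0x1a5→b26/s2 L1-HIT; vc=[14,6]
#7 0xe6→b14/s2 VC-HIT; vc=[26,6]
#8 0x1f1→b31/s3 L1-HIT; vc=[26,6]
#9 0x1aa→b26/s2 VC-HIT; vc=[14,6]
#10 0x126→b18/s2 MISS; vc=[14,6,26]
#11 0xe8→b14/s2 VC-HIT; vc=[18,6,26]
#12 0x1fd→b31/s3 L1-HIT; vc=[18,6,26]

VC = [18, 6, 26]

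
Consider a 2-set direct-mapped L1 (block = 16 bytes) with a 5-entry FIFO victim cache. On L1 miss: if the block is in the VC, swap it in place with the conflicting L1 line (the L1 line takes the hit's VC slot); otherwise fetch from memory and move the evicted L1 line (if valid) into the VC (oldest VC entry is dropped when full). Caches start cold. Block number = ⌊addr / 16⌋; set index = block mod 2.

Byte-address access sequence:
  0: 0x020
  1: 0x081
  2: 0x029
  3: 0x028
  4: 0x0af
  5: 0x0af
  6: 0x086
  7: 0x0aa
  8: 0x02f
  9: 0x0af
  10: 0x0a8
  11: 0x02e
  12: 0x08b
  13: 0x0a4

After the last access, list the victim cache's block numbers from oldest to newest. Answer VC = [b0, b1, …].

#0 0x20→b2/s0 MISS; vc=[]
#1 0x81→b8/s0 MISS; vc=[2]
#2 0x29→b2/s0 VC-HIT; vc=[8]
#3 0x28→b2/s0 L1-HIT; vc=[8]
#4 0xaf→b10/s0 MISS; vc=[8,2]
#5 0xaf→b10/s0 L1-HIT; vc=[8,2]
#6 0x86→b8/s0 VC-HIT; vc=[10,2]
#7 0xaa→b10/s0 VC-HIT; vc=[8,2]
#8 0x2f→b2/s0 VC-HIT; vc=[8,10]
#9 0xaf→b10/s0 VC-HIT; vc=[8,2]
#10 0xa8→b10/s0 L1-HIT; vc=[8,2]
#11 0x2e→b2/s0 VC-HIT; vc=[8,10]
#12 0x8b→b8/s0 VC-HIT; vc=[2,10]
#13 0xa4→b10/s0 VC-HIT; vc=[2,8]

VC = [2, 8]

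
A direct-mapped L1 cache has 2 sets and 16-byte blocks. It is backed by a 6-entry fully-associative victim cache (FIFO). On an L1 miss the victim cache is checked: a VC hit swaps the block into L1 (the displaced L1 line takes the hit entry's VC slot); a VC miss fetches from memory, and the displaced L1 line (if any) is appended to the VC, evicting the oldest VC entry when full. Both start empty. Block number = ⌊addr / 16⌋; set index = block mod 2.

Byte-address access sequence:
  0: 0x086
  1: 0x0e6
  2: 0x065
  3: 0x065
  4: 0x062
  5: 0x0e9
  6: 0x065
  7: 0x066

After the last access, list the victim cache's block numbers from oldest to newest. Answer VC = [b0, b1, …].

VC = [8, 14]

  [0] addr=0x86 blk=8 s=0: MISS | VC []
  [1] addr=0xe6 blk=14 s=0: MISS | VC [8]
  [2] addr=0x65 blk=6 s=0: MISS | VC [8, 14]
  [3] addr=0x65 blk=6 s=0: L1-HIT | VC [8, 14]
  [4] addr=0x62 blk=6 s=0: L1-HIT | VC [8, 14]
  [5] addr=0xe9 blk=14 s=0: VC-HIT | VC [8, 6]
  [6] addr=0x65 blk=6 s=0: VC-HIT | VC [8, 14]
  [7] addr=0x66 blk=6 s=0: L1-HIT | VC [8, 14]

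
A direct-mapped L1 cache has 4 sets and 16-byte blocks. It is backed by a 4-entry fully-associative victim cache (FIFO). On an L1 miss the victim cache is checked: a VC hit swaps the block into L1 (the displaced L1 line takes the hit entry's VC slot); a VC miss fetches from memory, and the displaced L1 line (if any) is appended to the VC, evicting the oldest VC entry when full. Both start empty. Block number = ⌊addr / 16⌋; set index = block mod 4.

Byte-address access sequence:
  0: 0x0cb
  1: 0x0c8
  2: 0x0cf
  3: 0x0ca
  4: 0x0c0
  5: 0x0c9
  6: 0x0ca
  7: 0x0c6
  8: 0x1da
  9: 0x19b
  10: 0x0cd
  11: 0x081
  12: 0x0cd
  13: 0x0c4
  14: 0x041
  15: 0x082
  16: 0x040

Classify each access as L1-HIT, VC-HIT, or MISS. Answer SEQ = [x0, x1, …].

  [0] addr=0xcb blk=12 s=0: MISS | VC []
  [1] addr=0xc8 blk=12 s=0: L1-HIT | VC []
  [2] addr=0xcf blk=12 s=0: L1-HIT | VC []
  [3] addr=0xca blk=12 s=0: L1-HIT | VC []
  [4] addr=0xc0 blk=12 s=0: L1-HIT | VC []
  [5] addr=0xc9 blk=12 s=0: L1-HIT | VC []
  [6] addr=0xca blk=12 s=0: L1-HIT | VC []
  [7] addr=0xc6 blk=12 s=0: L1-HIT | VC []
  [8] addr=0x1da blk=29 s=1: MISS | VC []
  [9] addr=0x19b blk=25 s=1: MISS | VC [29]
  [10] addr=0xcd blk=12 s=0: L1-HIT | VC [29]
  [11] addr=0x81 blk=8 s=0: MISS | VC [29, 12]
  [12] addr=0xcd blk=12 s=0: VC-HIT | VC [29, 8]
  [13] addr=0xc4 blk=12 s=0: L1-HIT | VC [29, 8]
  [14] addr=0x41 blk=4 s=0: MISS | VC [29, 8, 12]
  [15] addr=0x82 blk=8 s=0: VC-HIT | VC [29, 4, 12]
  [16] addr=0x40 blk=4 s=0: VC-HIT | VC [29, 8, 12]

SEQ = [MISS, L1-HIT, L1-HIT, L1-HIT, L1-HIT, L1-HIT, L1-HIT, L1-HIT, MISS, MISS, L1-HIT, MISS, VC-HIT, L1-HIT, MISS, VC-HIT, VC-HIT]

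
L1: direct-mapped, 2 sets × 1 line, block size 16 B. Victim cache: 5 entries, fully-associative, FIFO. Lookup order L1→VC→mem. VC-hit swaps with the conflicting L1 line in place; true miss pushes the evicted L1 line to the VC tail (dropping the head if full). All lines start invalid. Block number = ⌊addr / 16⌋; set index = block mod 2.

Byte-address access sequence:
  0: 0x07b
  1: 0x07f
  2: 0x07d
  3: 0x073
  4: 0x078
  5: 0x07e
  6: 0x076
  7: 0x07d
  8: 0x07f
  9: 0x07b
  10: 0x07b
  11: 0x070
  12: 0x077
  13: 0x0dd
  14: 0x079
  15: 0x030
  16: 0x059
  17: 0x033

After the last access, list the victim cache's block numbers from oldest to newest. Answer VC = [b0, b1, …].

VC = [13, 7, 5]

  [0] addr=0x7b blk=7 s=1: MISS | VC []
  [1] addr=0x7f blk=7 s=1: L1-HIT | VC []
  [2] addr=0x7d blk=7 s=1: L1-HIT | VC []
  [3] addr=0x73 blk=7 s=1: L1-HIT | VC []
  [4] addr=0x78 blk=7 s=1: L1-HIT | VC []
  [5] addr=0x7e blk=7 s=1: L1-HIT | VC []
  [6] addr=0x76 blk=7 s=1: L1-HIT | VC []
  [7] addr=0x7d blk=7 s=1: L1-HIT | VC []
  [8] addr=0x7f blk=7 s=1: L1-HIT | VC []
  [9] addr=0x7b blk=7 s=1: L1-HIT | VC []
  [10] addr=0x7b blk=7 s=1: L1-HIT | VC []
  [11] addr=0x70 blk=7 s=1: L1-HIT | VC []
  [12] addr=0x77 blk=7 s=1: L1-HIT | VC []
  [13] addr=0xdd blk=13 s=1: MISS | VC [7]
  [14] addr=0x79 blk=7 s=1: VC-HIT | VC [13]
  [15] addr=0x30 blk=3 s=1: MISS | VC [13, 7]
  [16] addr=0x59 blk=5 s=1: MISS | VC [13, 7, 3]
  [17] addr=0x33 blk=3 s=1: VC-HIT | VC [13, 7, 5]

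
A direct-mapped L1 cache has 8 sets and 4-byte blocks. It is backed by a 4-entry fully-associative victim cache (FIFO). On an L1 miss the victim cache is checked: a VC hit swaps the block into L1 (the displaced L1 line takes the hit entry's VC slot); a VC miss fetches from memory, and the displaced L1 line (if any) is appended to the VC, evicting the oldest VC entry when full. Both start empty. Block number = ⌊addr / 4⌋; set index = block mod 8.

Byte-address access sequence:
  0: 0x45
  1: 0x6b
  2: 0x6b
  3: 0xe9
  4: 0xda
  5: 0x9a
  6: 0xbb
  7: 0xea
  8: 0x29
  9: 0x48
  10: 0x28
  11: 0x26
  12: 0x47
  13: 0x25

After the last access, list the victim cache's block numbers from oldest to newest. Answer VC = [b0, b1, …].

VC = [38, 58, 18, 17]

#0 0x45→b17/s1 MISS; vc=[]
#1 0x6b→b26/s2 MISS; vc=[]
#2 0x6b→b26/s2 L1-HIT; vc=[]
#3 0xe9→b58/s2 MISS; vc=[26]
#4 0xda→b54/s6 MISS; vc=[26]
#5 0x9a→b38/s6 MISS; vc=[26,54]
#6 0xbb→b46/s6 MISS; vc=[26,54,38]
#7 0xea→b58/s2 L1-HIT; vc=[26,54,38]
#8 0x29→b10/s2 MISS; vc=[26,54,38,58]
#9 0x48→b18/s2 MISS; vc=[54,38,58,10]
#10 0x28→b10/s2 VC-HIT; vc=[54,38,58,18]
#11 0x26→b9/s1 MISS; vc=[38,58,18,17]
#12 0x47→b17/s1 VC-HIT; vc=[38,58,18,9]
#13 0x25→b9/s1 VC-HIT; vc=[38,58,18,17]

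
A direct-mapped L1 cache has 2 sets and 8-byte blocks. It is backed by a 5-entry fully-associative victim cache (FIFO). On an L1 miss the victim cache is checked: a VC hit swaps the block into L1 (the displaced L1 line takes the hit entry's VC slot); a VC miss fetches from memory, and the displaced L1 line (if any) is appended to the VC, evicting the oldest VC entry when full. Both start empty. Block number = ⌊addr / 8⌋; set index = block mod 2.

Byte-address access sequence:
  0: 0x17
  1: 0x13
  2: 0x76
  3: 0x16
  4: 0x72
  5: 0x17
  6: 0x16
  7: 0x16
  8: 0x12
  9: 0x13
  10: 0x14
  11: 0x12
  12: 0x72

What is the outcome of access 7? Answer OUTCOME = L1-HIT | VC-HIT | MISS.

OUTCOME = L1-HIT

0: 0x17 (blk 2, set 0) → MISS  vc=[]
1: 0x13 (blk 2, set 0) → L1-HIT  vc=[]
2: 0x76 (blk 14, set 0) → MISS  vc=[2]
3: 0x16 (blk 2, set 0) → VC-HIT  vc=[14]
4: 0x72 (blk 14, set 0) → VC-HIT  vc=[2]
5: 0x17 (blk 2, set 0) → VC-HIT  vc=[14]
6: 0x16 (blk 2, set 0) → L1-HIT  vc=[14]
7: 0x16 (blk 2, set 0) → L1-HIT  vc=[14]
8: 0x12 (blk 2, set 0) → L1-HIT  vc=[14]
9: 0x13 (blk 2, set 0) → L1-HIT  vc=[14]
10: 0x14 (blk 2, set 0) → L1-HIT  vc=[14]
11: 0x12 (blk 2, set 0) → L1-HIT  vc=[14]
12: 0x72 (blk 14, set 0) → VC-HIT  vc=[2]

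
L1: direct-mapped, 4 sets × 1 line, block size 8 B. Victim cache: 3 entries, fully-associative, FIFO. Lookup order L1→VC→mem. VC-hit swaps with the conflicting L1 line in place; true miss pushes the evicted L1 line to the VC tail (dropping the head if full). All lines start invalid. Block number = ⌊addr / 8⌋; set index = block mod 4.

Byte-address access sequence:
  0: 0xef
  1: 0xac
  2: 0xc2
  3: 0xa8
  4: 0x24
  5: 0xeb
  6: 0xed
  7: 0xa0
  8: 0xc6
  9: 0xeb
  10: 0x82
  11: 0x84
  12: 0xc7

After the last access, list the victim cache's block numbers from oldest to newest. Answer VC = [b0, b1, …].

0: 0xef (blk 29, set 1) → MISS  vc=[]
1: 0xac (blk 21, set 1) → MISS  vc=[29]
2: 0xc2 (blk 24, set 0) → MISS  vc=[29]
3: 0xa8 (blk 21, set 1) → L1-HIT  vc=[29]
4: 0x24 (blk 4, set 0) → MISS  vc=[29, 24]
5: 0xeb (blk 29, set 1) → VC-HIT  vc=[21, 24]
6: 0xed (blk 29, set 1) → L1-HIT  vc=[21, 24]
7: 0xa0 (blk 20, set 0) → MISS  vc=[21, 24, 4]
8: 0xc6 (blk 24, set 0) → VC-HIT  vc=[21, 20, 4]
9: 0xeb (blk 29, set 1) → L1-HIT  vc=[21, 20, 4]
10: 0x82 (blk 16, set 0) → MISS  vc=[20, 4, 24]
11: 0x84 (blk 16, set 0) → L1-HIT  vc=[20, 4, 24]
12: 0xc7 (blk 24, set 0) → VC-HIT  vc=[20, 4, 16]

VC = [20, 4, 16]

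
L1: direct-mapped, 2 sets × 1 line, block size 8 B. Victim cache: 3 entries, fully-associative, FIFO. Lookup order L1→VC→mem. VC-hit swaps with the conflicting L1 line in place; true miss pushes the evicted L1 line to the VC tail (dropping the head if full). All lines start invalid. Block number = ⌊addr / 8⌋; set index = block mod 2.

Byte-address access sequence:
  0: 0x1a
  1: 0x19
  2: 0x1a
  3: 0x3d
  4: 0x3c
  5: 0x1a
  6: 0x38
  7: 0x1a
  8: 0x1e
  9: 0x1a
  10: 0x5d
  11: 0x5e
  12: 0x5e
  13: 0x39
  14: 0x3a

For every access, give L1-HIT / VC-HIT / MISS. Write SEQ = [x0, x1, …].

  [0] addr=0x1a blk=3 s=1: MISS | VC []
  [1] addr=0x19 blk=3 s=1: L1-HIT | VC []
  [2] addr=0x1a blk=3 s=1: L1-HIT | VC []
  [3] addr=0x3d blk=7 s=1: MISS | VC [3]
  [4] addr=0x3c blk=7 s=1: L1-HIT | VC [3]
  [5] addr=0x1a blk=3 s=1: VC-HIT | VC [7]
  [6] addr=0x38 blk=7 s=1: VC-HIT | VC [3]
  [7] addr=0x1a blk=3 s=1: VC-HIT | VC [7]
  [8] addr=0x1e blk=3 s=1: L1-HIT | VC [7]
  [9] addr=0x1a blk=3 s=1: L1-HIT | VC [7]
  [10] addr=0x5d blk=11 s=1: MISS | VC [7, 3]
  [11] addr=0x5e blk=11 s=1: L1-HIT | VC [7, 3]
  [12] addr=0x5e blk=11 s=1: L1-HIT | VC [7, 3]
  [13] addr=0x39 blk=7 s=1: VC-HIT | VC [11, 3]
  [14] addr=0x3a blk=7 s=1: L1-HIT | VC [11, 3]

SEQ = [MISS, L1-HIT, L1-HIT, MISS, L1-HIT, VC-HIT, VC-HIT, VC-HIT, L1-HIT, L1-HIT, MISS, L1-HIT, L1-HIT, VC-HIT, L1-HIT]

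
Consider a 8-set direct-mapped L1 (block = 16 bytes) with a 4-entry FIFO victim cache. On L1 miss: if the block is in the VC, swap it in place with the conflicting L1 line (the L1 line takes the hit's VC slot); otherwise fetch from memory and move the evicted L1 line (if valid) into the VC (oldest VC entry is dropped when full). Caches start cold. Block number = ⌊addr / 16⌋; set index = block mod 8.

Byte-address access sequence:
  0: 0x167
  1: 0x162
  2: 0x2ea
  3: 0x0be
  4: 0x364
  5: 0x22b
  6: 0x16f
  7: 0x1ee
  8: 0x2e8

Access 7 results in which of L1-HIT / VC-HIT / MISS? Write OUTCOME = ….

OUTCOME = MISS

  [0] addr=0x167 blk=22 s=6: MISS | VC []
  [1] addr=0x162 blk=22 s=6: L1-HIT | VC []
  [2] addr=0x2ea blk=46 s=6: MISS | VC [22]
  [3] addr=0xbe blk=11 s=3: MISS | VC [22]
  [4] addr=0x364 blk=54 s=6: MISS | VC [22, 46]
  [5] addr=0x22b blk=34 s=2: MISS | VC [22, 46]
  [6] addr=0x16f blk=22 s=6: VC-HIT | VC [54, 46]
  [7] addr=0x1ee blk=30 s=6: MISS | VC [54, 46, 22]
  [8] addr=0x2e8 blk=46 s=6: VC-HIT | VC [54, 30, 22]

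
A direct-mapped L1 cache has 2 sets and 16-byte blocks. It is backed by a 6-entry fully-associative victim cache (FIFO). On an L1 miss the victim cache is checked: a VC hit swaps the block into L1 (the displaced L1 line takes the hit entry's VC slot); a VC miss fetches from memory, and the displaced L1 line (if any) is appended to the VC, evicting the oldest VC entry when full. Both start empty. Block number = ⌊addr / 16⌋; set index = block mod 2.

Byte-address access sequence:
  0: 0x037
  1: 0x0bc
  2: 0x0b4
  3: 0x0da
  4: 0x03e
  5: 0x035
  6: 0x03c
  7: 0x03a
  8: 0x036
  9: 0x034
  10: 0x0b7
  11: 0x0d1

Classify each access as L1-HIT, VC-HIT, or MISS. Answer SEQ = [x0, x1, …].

#0 0x37→b3/s1 MISS; vc=[]
#1 0xbc→b11/s1 MISS; vc=[3]
#2 0xb4→b11/s1 L1-HIT; vc=[3]
#3 0xda→b13/s1 MISS; vc=[3,11]
#4 0x3e→b3/s1 VC-HIT; vc=[13,11]
#5 0x35→b3/s1 L1-HIT; vc=[13,11]
#6 0x3c→b3/s1 L1-HIT; vc=[13,11]
#7 0x3a→b3/s1 L1-HIT; vc=[13,11]
#8 0x36→b3/s1 L1-HIT; vc=[13,11]
#9 0x34→b3/s1 L1-HIT; vc=[13,11]
#10 0xb7→b11/s1 VC-HIT; vc=[13,3]
#11 0xd1→b13/s1 VC-HIT; vc=[11,3]

SEQ = [MISS, MISS, L1-HIT, MISS, VC-HIT, L1-HIT, L1-HIT, L1-HIT, L1-HIT, L1-HIT, VC-HIT, VC-HIT]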